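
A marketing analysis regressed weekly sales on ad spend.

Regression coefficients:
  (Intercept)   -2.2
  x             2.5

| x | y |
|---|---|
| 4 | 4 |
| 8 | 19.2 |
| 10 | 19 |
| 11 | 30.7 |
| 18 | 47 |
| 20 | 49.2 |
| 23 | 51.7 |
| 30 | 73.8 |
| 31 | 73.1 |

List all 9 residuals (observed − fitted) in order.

-3.8, 1.4, -3.8, 5.4, 4.2, 1.4, -3.6, 1, -2.2

x=4: ŷ = -2.2 + 2.5·4 = 7.8; r = 4 − 7.8 = -3.8
x=8: ŷ = -2.2 + 2.5·8 = 17.8; r = 19.2 − 17.8 = 1.4
x=10: ŷ = -2.2 + 2.5·10 = 22.8; r = 19 − 22.8 = -3.8
x=11: ŷ = -2.2 + 2.5·11 = 25.3; r = 30.7 − 25.3 = 5.4
x=18: ŷ = -2.2 + 2.5·18 = 42.8; r = 47 − 42.8 = 4.2
x=20: ŷ = -2.2 + 2.5·20 = 47.8; r = 49.2 − 47.8 = 1.4
x=23: ŷ = -2.2 + 2.5·23 = 55.3; r = 51.7 − 55.3 = -3.6
x=30: ŷ = -2.2 + 2.5·30 = 72.8; r = 73.8 − 72.8 = 1
x=31: ŷ = -2.2 + 2.5·31 = 75.3; r = 73.1 − 75.3 = -2.2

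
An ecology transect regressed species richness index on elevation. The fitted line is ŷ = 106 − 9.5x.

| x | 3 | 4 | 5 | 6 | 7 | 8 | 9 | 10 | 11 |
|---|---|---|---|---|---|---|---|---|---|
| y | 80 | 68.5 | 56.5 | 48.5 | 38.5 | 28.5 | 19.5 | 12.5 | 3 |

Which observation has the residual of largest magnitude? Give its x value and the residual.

x=3: ŷ = 106 − 9.5·3 = 77.5; r = 80 − 77.5 = 2.5
x=4: ŷ = 106 − 9.5·4 = 68; r = 68.5 − 68 = 0.5
x=5: ŷ = 106 − 9.5·5 = 58.5; r = 56.5 − 58.5 = -2
x=6: ŷ = 106 − 9.5·6 = 49; r = 48.5 − 49 = -0.5
x=7: ŷ = 106 − 9.5·7 = 39.5; r = 38.5 − 39.5 = -1
x=8: ŷ = 106 − 9.5·8 = 30; r = 28.5 − 30 = -1.5
x=9: ŷ = 106 − 9.5·9 = 20.5; r = 19.5 − 20.5 = -1
x=10: ŷ = 106 − 9.5·10 = 11; r = 12.5 − 11 = 1.5
x=11: ŷ = 106 − 9.5·11 = 1.5; r = 3 − 1.5 = 1.5
Largest |r| is 2.5 at x = 3, residual 2.5.

x = 3, r = 2.5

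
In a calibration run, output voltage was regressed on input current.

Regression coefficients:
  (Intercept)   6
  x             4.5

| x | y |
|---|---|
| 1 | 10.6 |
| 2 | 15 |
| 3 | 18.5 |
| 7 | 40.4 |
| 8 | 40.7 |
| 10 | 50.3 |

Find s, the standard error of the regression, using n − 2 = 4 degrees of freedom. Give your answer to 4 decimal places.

x=1: ŷ = 6 + 4.5·1 = 10.5; e = 10.6 − 10.5 = 0.1
x=2: ŷ = 6 + 4.5·2 = 15; e = 15 − 15 = 0
x=3: ŷ = 6 + 4.5·3 = 19.5; e = 18.5 − 19.5 = -1
x=7: ŷ = 6 + 4.5·7 = 37.5; e = 40.4 − 37.5 = 2.9
x=8: ŷ = 6 + 4.5·8 = 42; e = 40.7 − 42 = -1.3
x=10: ŷ = 6 + 4.5·10 = 51; e = 50.3 − 51 = -0.7
SSE = 0.01 + 0 + 1 + 8.41 + 1.69 + 0.49 = 11.6
s = √(11.6/4) = √2.9 ≈ 1.7029

s = 1.7029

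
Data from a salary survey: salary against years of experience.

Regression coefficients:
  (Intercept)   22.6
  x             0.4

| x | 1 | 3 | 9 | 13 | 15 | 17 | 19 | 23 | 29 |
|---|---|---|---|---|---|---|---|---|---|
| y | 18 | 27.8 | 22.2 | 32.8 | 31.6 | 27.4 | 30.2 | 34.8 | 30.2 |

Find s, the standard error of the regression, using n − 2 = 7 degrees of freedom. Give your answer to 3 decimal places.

s = 4.140

x=1: ŷ = 22.6 + 0.4·1 = 23; r = 18 − 23 = -5
x=3: ŷ = 22.6 + 0.4·3 = 23.8; r = 27.8 − 23.8 = 4
x=9: ŷ = 22.6 + 0.4·9 = 26.2; r = 22.2 − 26.2 = -4
x=13: ŷ = 22.6 + 0.4·13 = 27.8; r = 32.8 − 27.8 = 5
x=15: ŷ = 22.6 + 0.4·15 = 28.6; r = 31.6 − 28.6 = 3
x=17: ŷ = 22.6 + 0.4·17 = 29.4; r = 27.4 − 29.4 = -2
x=19: ŷ = 22.6 + 0.4·19 = 30.2; r = 30.2 − 30.2 = 0
x=23: ŷ = 22.6 + 0.4·23 = 31.8; r = 34.8 − 31.8 = 3
x=29: ŷ = 22.6 + 0.4·29 = 34.2; r = 30.2 − 34.2 = -4
SSE = 25 + 16 + 16 + 25 + 9 + 4 + 0 + 9 + 16 = 120
s = √(120/7) = √17.1429 ≈ 4.140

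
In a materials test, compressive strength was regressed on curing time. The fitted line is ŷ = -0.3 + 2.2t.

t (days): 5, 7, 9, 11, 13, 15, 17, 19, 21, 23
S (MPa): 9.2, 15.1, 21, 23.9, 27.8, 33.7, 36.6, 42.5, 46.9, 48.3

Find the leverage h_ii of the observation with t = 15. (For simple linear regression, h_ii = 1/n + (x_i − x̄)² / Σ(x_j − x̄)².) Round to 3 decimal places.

t̄ = (5 + 7 + 9 + 11 + 13 + 15 + 17 + 19 + 21 + 23)/10 = 14
Σ(t − t̄)² = 81 + 49 + 25 + 9 + 1 + 1 + 9 + 25 + 49 + 81 = 330
h = 1/10 + (1)²/330 = 0.1 + 0.0030303 = 0.103

h = 0.103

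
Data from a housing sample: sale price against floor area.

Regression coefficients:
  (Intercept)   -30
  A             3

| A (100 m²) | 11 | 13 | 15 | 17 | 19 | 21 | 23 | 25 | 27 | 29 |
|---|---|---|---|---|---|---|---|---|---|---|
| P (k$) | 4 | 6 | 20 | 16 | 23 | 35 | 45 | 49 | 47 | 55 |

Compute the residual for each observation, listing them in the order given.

1, -3, 5, -5, -4, 2, 6, 4, -4, -2

A=11: P̂ = -30 + 3·11 = 3; e = 4 − 3 = 1
A=13: P̂ = -30 + 3·13 = 9; e = 6 − 9 = -3
A=15: P̂ = -30 + 3·15 = 15; e = 20 − 15 = 5
A=17: P̂ = -30 + 3·17 = 21; e = 16 − 21 = -5
A=19: P̂ = -30 + 3·19 = 27; e = 23 − 27 = -4
A=21: P̂ = -30 + 3·21 = 33; e = 35 − 33 = 2
A=23: P̂ = -30 + 3·23 = 39; e = 45 − 39 = 6
A=25: P̂ = -30 + 3·25 = 45; e = 49 − 45 = 4
A=27: P̂ = -30 + 3·27 = 51; e = 47 − 51 = -4
A=29: P̂ = -30 + 3·29 = 57; e = 55 − 57 = -2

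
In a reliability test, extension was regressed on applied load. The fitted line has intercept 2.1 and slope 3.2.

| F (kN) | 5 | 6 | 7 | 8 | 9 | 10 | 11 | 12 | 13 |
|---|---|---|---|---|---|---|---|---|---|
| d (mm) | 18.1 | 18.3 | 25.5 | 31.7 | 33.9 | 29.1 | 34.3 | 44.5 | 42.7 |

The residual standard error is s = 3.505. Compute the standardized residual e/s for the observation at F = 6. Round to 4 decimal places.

ŷ = 2.1 + 3.2·6 = 21.3
e = 18.3 − 21.3 = -3
e/s = -3 / 3.505 = -0.8559

-0.8559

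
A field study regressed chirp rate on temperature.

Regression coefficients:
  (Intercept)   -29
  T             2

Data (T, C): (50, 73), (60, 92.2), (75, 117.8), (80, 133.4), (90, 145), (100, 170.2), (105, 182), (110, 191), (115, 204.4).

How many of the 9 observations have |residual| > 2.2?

T=50: ŷ = -29 + 2·50 = 71; r = 73 − 71 = 2
T=60: ŷ = -29 + 2·60 = 91; r = 92.2 − 91 = 1.2
T=75: ŷ = -29 + 2·75 = 121; r = 117.8 − 121 = -3.2
T=80: ŷ = -29 + 2·80 = 131; r = 133.4 − 131 = 2.4
T=90: ŷ = -29 + 2·90 = 151; r = 145 − 151 = -6
T=100: ŷ = -29 + 2·100 = 171; r = 170.2 − 171 = -0.8
T=105: ŷ = -29 + 2·105 = 181; r = 182 − 181 = 1
T=110: ŷ = -29 + 2·110 = 191; r = 191 − 191 = 0
T=115: ŷ = -29 + 2·115 = 201; r = 204.4 − 201 = 3.4
|r| > 2.2: T=75 (|r|=3.2), T=80 (|r|=2.4), T=90 (|r|=6), T=115 (|r|=3.4) → 4

4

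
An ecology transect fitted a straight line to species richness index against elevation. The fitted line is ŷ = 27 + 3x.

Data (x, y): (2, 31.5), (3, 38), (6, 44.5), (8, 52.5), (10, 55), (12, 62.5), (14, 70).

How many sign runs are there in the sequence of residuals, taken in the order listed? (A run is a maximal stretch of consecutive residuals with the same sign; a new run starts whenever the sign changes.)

6 runs

x=2: ŷ = 27 + 3·2 = 33; e = 31.5 − 33 = -1.5
x=3: ŷ = 27 + 3·3 = 36; e = 38 − 36 = 2
x=6: ŷ = 27 + 3·6 = 45; e = 44.5 − 45 = -0.5
x=8: ŷ = 27 + 3·8 = 51; e = 52.5 − 51 = 1.5
x=10: ŷ = 27 + 3·10 = 57; e = 55 − 57 = -2
x=12: ŷ = 27 + 3·12 = 63; e = 62.5 − 63 = -0.5
x=14: ŷ = 27 + 3·14 = 69; e = 70 − 69 = 1
Signs: − + − + − − +
Runs: −×1, +×1, −×1, +×1, −×2, +×1 → 6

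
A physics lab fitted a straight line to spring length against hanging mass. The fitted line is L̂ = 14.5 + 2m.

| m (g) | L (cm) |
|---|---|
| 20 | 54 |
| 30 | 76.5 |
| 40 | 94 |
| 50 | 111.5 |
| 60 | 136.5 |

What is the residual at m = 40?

r = -0.5

L̂ = 14.5 + 2·40 = 94.5
r = 94 − 94.5 = -0.5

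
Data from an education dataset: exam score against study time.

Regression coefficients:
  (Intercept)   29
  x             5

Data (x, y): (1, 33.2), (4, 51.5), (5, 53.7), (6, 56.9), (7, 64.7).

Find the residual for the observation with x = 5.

ŷ = 29 + 5·5 = 54
r = 53.7 − 54 = -0.3

r = -0.3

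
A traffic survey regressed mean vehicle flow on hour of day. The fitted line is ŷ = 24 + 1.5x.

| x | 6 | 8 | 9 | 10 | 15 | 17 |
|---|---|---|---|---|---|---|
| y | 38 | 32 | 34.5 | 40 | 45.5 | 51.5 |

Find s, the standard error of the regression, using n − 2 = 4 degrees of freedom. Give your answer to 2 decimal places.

x=6: ŷ = 24 + 1.5·6 = 33; r = 38 − 33 = 5
x=8: ŷ = 24 + 1.5·8 = 36; r = 32 − 36 = -4
x=9: ŷ = 24 + 1.5·9 = 37.5; r = 34.5 − 37.5 = -3
x=10: ŷ = 24 + 1.5·10 = 39; r = 40 − 39 = 1
x=15: ŷ = 24 + 1.5·15 = 46.5; r = 45.5 − 46.5 = -1
x=17: ŷ = 24 + 1.5·17 = 49.5; r = 51.5 − 49.5 = 2
SSE = 25 + 16 + 9 + 1 + 1 + 4 = 56
s = √(56/4) = √14 ≈ 3.74

s = 3.74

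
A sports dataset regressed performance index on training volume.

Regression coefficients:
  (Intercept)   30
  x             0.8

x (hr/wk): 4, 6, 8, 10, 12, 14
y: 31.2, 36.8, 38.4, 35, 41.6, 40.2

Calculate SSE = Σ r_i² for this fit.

SSE = 26

x=4: ŷ = 30 + 0.8·4 = 33.2; r = 31.2 − 33.2 = -2
x=6: ŷ = 30 + 0.8·6 = 34.8; r = 36.8 − 34.8 = 2
x=8: ŷ = 30 + 0.8·8 = 36.4; r = 38.4 − 36.4 = 2
x=10: ŷ = 30 + 0.8·10 = 38; r = 35 − 38 = -3
x=12: ŷ = 30 + 0.8·12 = 39.6; r = 41.6 − 39.6 = 2
x=14: ŷ = 30 + 0.8·14 = 41.2; r = 40.2 − 41.2 = -1
SSE = 4 + 4 + 4 + 9 + 4 + 1 = 26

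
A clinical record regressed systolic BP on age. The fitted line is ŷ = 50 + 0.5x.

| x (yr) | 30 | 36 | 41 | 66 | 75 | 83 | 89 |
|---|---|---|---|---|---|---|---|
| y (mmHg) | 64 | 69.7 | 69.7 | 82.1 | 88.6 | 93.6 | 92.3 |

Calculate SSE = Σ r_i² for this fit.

SSE = 15.8

x=30: ŷ = 50 + 0.5·30 = 65; r = 64 − 65 = -1
x=36: ŷ = 50 + 0.5·36 = 68; r = 69.7 − 68 = 1.7
x=41: ŷ = 50 + 0.5·41 = 70.5; r = 69.7 − 70.5 = -0.8
x=66: ŷ = 50 + 0.5·66 = 83; r = 82.1 − 83 = -0.9
x=75: ŷ = 50 + 0.5·75 = 87.5; r = 88.6 − 87.5 = 1.1
x=83: ŷ = 50 + 0.5·83 = 91.5; r = 93.6 − 91.5 = 2.1
x=89: ŷ = 50 + 0.5·89 = 94.5; r = 92.3 − 94.5 = -2.2
SSE = 1 + 2.89 + 0.64 + 0.81 + 1.21 + 4.41 + 4.84 = 15.8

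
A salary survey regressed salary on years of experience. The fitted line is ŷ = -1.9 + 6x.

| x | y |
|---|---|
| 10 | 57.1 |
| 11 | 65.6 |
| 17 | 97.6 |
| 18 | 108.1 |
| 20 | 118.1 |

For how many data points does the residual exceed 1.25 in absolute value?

x=10: ŷ = -1.9 + 6·10 = 58.1; r = 57.1 − 58.1 = -1
x=11: ŷ = -1.9 + 6·11 = 64.1; r = 65.6 − 64.1 = 1.5
x=17: ŷ = -1.9 + 6·17 = 100.1; r = 97.6 − 100.1 = -2.5
x=18: ŷ = -1.9 + 6·18 = 106.1; r = 108.1 − 106.1 = 2
x=20: ŷ = -1.9 + 6·20 = 118.1; r = 118.1 − 118.1 = 0
|r| > 1.25: x=11 (|r|=1.5), x=17 (|r|=2.5), x=18 (|r|=2) → 3

3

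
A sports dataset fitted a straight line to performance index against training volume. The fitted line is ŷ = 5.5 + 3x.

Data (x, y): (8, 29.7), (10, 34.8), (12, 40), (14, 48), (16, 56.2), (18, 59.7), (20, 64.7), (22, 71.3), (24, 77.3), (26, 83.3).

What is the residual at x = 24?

ŷ = 5.5 + 3·24 = 77.5
r = 77.3 − 77.5 = -0.2

r = -0.2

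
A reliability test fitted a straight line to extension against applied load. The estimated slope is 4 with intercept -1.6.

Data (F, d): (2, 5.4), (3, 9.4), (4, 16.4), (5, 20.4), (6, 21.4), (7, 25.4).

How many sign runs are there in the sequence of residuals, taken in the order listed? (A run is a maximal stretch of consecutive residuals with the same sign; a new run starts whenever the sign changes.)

F=2: ŷ = -1.6 + 4·2 = 6.4; r = 5.4 − 6.4 = -1
F=3: ŷ = -1.6 + 4·3 = 10.4; r = 9.4 − 10.4 = -1
F=4: ŷ = -1.6 + 4·4 = 14.4; r = 16.4 − 14.4 = 2
F=5: ŷ = -1.6 + 4·5 = 18.4; r = 20.4 − 18.4 = 2
F=6: ŷ = -1.6 + 4·6 = 22.4; r = 21.4 − 22.4 = -1
F=7: ŷ = -1.6 + 4·7 = 26.4; r = 25.4 − 26.4 = -1
Signs: − − + + − −
Runs: −×2, +×2, −×2 → 3

3 runs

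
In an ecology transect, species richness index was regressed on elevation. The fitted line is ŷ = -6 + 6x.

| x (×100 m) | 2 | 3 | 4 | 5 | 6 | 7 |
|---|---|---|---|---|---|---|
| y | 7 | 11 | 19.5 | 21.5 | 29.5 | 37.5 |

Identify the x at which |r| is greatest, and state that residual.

x = 5, r = -2.5

x=2: ŷ = -6 + 6·2 = 6; r = 7 − 6 = 1
x=3: ŷ = -6 + 6·3 = 12; r = 11 − 12 = -1
x=4: ŷ = -6 + 6·4 = 18; r = 19.5 − 18 = 1.5
x=5: ŷ = -6 + 6·5 = 24; r = 21.5 − 24 = -2.5
x=6: ŷ = -6 + 6·6 = 30; r = 29.5 − 30 = -0.5
x=7: ŷ = -6 + 6·7 = 36; r = 37.5 − 36 = 1.5
Largest |r| is 2.5 at x = 5, residual -2.5.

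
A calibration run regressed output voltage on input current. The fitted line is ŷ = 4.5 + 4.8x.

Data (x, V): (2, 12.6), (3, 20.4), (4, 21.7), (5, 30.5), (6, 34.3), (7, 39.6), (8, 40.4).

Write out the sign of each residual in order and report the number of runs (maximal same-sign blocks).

5 runs

x=2: ŷ = 4.5 + 4.8·2 = 14.1; r = 12.6 − 14.1 = -1.5
x=3: ŷ = 4.5 + 4.8·3 = 18.9; r = 20.4 − 18.9 = 1.5
x=4: ŷ = 4.5 + 4.8·4 = 23.7; r = 21.7 − 23.7 = -2
x=5: ŷ = 4.5 + 4.8·5 = 28.5; r = 30.5 − 28.5 = 2
x=6: ŷ = 4.5 + 4.8·6 = 33.3; r = 34.3 − 33.3 = 1
x=7: ŷ = 4.5 + 4.8·7 = 38.1; r = 39.6 − 38.1 = 1.5
x=8: ŷ = 4.5 + 4.8·8 = 42.9; r = 40.4 − 42.9 = -2.5
Signs: − + − + + + −
Runs: −×1, +×1, −×1, +×3, −×1 → 5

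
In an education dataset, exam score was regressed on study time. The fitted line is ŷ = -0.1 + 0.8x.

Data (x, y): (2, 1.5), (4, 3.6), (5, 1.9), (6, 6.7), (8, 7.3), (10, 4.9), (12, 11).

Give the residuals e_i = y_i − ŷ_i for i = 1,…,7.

0, 0.5, -2, 2, 1, -3, 1.5

x=2: ŷ = -0.1 + 0.8·2 = 1.5; e = 1.5 − 1.5 = 0
x=4: ŷ = -0.1 + 0.8·4 = 3.1; e = 3.6 − 3.1 = 0.5
x=5: ŷ = -0.1 + 0.8·5 = 3.9; e = 1.9 − 3.9 = -2
x=6: ŷ = -0.1 + 0.8·6 = 4.7; e = 6.7 − 4.7 = 2
x=8: ŷ = -0.1 + 0.8·8 = 6.3; e = 7.3 − 6.3 = 1
x=10: ŷ = -0.1 + 0.8·10 = 7.9; e = 4.9 − 7.9 = -3
x=12: ŷ = -0.1 + 0.8·12 = 9.5; e = 11 − 9.5 = 1.5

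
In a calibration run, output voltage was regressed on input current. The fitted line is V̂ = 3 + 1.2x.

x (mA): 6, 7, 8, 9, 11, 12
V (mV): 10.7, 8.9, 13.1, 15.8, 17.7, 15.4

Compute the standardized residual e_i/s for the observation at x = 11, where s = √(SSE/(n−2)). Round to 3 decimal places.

0.728

x=6: V̂ = 3 + 1.2·6 = 10.2; e = 10.7 − 10.2 = 0.5
x=7: V̂ = 3 + 1.2·7 = 11.4; e = 8.9 − 11.4 = -2.5
x=8: V̂ = 3 + 1.2·8 = 12.6; e = 13.1 − 12.6 = 0.5
x=9: V̂ = 3 + 1.2·9 = 13.8; e = 15.8 − 13.8 = 2
x=11: V̂ = 3 + 1.2·11 = 16.2; e = 17.7 − 16.2 = 1.5
x=12: V̂ = 3 + 1.2·12 = 17.4; e = 15.4 − 17.4 = -2
SSE = 0.25 + 6.25 + 0.25 + 4 + 2.25 + 4 = 17
s = √(17/4) = 2.06155
e/s = 1.5 / 2.06155 = 0.728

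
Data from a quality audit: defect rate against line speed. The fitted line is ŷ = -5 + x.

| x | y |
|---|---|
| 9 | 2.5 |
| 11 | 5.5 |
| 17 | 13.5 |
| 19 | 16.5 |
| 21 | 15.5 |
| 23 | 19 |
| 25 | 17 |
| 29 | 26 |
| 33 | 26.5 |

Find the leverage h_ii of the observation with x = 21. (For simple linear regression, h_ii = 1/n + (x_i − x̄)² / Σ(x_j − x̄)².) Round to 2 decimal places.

x̄ = (9 + 11 + 17 + 19 + 21 + 23 + 25 + 29 + 33)/9 = 20.7778
Σ(x − x̄)² = 138.716 + 95.6049 + 14.2716 + 3.16049 + 0.0493827 + 4.93827 + 17.8272 + 67.6049 + 149.383 = 491.556
h = 1/9 + (0.222222)²/491.556 = 0.111111 + 0.000100462 = 0.11

h = 0.11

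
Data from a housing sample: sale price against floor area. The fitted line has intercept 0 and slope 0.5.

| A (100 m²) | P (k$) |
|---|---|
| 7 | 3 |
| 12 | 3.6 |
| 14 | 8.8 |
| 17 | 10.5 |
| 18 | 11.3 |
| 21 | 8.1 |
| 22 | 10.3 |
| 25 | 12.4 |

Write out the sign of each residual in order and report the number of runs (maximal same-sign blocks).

3 runs

A=7: ŷ = 0.5·7 = 3.5; e = 3 − 3.5 = -0.5
A=12: ŷ = 0.5·12 = 6; e = 3.6 − 6 = -2.4
A=14: ŷ = 0.5·14 = 7; e = 8.8 − 7 = 1.8
A=17: ŷ = 0.5·17 = 8.5; e = 10.5 − 8.5 = 2
A=18: ŷ = 0.5·18 = 9; e = 11.3 − 9 = 2.3
A=21: ŷ = 0.5·21 = 10.5; e = 8.1 − 10.5 = -2.4
A=22: ŷ = 0.5·22 = 11; e = 10.3 − 11 = -0.7
A=25: ŷ = 0.5·25 = 12.5; e = 12.4 − 12.5 = -0.1
Signs: − − + + + − − −
Runs: −×2, +×3, −×3 → 3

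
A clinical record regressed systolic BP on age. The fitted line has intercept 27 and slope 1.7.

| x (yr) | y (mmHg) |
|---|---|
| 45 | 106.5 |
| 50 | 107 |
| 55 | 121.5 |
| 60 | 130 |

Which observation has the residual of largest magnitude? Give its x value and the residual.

x = 50, e = -5

x=45: ŷ = 27 + 1.7·45 = 103.5; e = 106.5 − 103.5 = 3
x=50: ŷ = 27 + 1.7·50 = 112; e = 107 − 112 = -5
x=55: ŷ = 27 + 1.7·55 = 120.5; e = 121.5 − 120.5 = 1
x=60: ŷ = 27 + 1.7·60 = 129; e = 130 − 129 = 1
Largest |e| is 5 at x = 50, residual -5.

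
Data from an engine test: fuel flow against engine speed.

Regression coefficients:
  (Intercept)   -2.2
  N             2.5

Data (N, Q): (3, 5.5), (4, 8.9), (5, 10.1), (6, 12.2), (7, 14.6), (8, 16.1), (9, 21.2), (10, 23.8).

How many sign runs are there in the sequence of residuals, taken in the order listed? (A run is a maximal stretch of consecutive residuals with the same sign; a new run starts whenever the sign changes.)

N=3: Q̂ = -2.2 + 2.5·3 = 5.3; e = 5.5 − 5.3 = 0.2
N=4: Q̂ = -2.2 + 2.5·4 = 7.8; e = 8.9 − 7.8 = 1.1
N=5: Q̂ = -2.2 + 2.5·5 = 10.3; e = 10.1 − 10.3 = -0.2
N=6: Q̂ = -2.2 + 2.5·6 = 12.8; e = 12.2 − 12.8 = -0.6
N=7: Q̂ = -2.2 + 2.5·7 = 15.3; e = 14.6 − 15.3 = -0.7
N=8: Q̂ = -2.2 + 2.5·8 = 17.8; e = 16.1 − 17.8 = -1.7
N=9: Q̂ = -2.2 + 2.5·9 = 20.3; e = 21.2 − 20.3 = 0.9
N=10: Q̂ = -2.2 + 2.5·10 = 22.8; e = 23.8 − 22.8 = 1
Signs: + + − − − − + +
Runs: +×2, −×4, +×2 → 3

3 runs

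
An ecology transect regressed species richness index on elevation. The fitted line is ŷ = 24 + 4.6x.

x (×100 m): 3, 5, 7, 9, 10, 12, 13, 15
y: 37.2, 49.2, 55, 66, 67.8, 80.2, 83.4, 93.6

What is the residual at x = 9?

ŷ = 24 + 4.6·9 = 65.4
e = 66 − 65.4 = 0.6

e = 0.6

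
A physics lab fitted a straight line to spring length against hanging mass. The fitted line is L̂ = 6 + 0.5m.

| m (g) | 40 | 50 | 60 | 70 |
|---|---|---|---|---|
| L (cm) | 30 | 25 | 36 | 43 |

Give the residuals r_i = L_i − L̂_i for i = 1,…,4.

4, -6, 0, 2

m=40: L̂ = 6 + 0.5·40 = 26; r = 30 − 26 = 4
m=50: L̂ = 6 + 0.5·50 = 31; r = 25 − 31 = -6
m=60: L̂ = 6 + 0.5·60 = 36; r = 36 − 36 = 0
m=70: L̂ = 6 + 0.5·70 = 41; r = 43 − 41 = 2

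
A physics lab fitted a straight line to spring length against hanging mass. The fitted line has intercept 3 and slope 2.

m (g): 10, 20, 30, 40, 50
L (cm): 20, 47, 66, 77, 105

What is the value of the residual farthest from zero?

r = -6

m=10: ŷ = 3 + 2·10 = 23; r = 20 − 23 = -3
m=20: ŷ = 3 + 2·20 = 43; r = 47 − 43 = 4
m=30: ŷ = 3 + 2·30 = 63; r = 66 − 63 = 3
m=40: ŷ = 3 + 2·40 = 83; r = 77 − 83 = -6
m=50: ŷ = 3 + 2·50 = 103; r = 105 − 103 = 2
Largest |r| is 6 at m = 40, residual -6.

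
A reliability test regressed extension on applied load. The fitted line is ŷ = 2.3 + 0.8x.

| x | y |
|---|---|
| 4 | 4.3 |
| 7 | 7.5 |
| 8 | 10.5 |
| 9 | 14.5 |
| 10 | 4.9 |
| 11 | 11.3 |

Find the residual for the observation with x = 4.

ŷ = 2.3 + 0.8·4 = 5.5
e = 4.3 − 5.5 = -1.2

e = -1.2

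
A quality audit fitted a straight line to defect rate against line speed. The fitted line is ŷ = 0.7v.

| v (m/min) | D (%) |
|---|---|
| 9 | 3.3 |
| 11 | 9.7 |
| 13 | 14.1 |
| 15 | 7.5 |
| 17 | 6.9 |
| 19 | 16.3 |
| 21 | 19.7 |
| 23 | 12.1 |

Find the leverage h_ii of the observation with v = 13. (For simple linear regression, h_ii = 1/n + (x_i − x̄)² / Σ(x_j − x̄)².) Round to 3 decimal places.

v̄ = (9 + 11 + 13 + 15 + 17 + 19 + 21 + 23)/8 = 16
Σ(v − v̄)² = 49 + 25 + 9 + 1 + 1 + 9 + 25 + 49 = 168
h = 1/8 + (-3)²/168 = 0.125 + 0.0535714 = 0.179

h = 0.179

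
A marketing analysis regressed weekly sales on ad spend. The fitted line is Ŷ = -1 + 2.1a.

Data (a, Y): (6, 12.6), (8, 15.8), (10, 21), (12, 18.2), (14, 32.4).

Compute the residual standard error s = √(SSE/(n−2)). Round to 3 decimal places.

a=6: Ŷ = -1 + 2.1·6 = 11.6; e = 12.6 − 11.6 = 1
a=8: Ŷ = -1 + 2.1·8 = 15.8; e = 15.8 − 15.8 = 0
a=10: Ŷ = -1 + 2.1·10 = 20; e = 21 − 20 = 1
a=12: Ŷ = -1 + 2.1·12 = 24.2; e = 18.2 − 24.2 = -6
a=14: Ŷ = -1 + 2.1·14 = 28.4; e = 32.4 − 28.4 = 4
SSE = 1 + 0 + 1 + 36 + 16 = 54
s = √(54/3) = √18 ≈ 4.243

s = 4.243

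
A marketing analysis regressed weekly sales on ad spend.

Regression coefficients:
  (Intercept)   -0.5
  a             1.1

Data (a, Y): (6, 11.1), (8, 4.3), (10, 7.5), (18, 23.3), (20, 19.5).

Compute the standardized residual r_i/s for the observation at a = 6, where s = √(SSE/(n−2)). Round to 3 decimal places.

1.035

a=6: ŷ = -0.5 + 1.1·6 = 6.1; r = 11.1 − 6.1 = 5
a=8: ŷ = -0.5 + 1.1·8 = 8.3; r = 4.3 − 8.3 = -4
a=10: ŷ = -0.5 + 1.1·10 = 10.5; r = 7.5 − 10.5 = -3
a=18: ŷ = -0.5 + 1.1·18 = 19.3; r = 23.3 − 19.3 = 4
a=20: ŷ = -0.5 + 1.1·20 = 21.5; r = 19.5 − 21.5 = -2
SSE = 25 + 16 + 9 + 16 + 4 = 70
s = √(70/3) = 4.83046
r/s = 5 / 4.83046 = 1.035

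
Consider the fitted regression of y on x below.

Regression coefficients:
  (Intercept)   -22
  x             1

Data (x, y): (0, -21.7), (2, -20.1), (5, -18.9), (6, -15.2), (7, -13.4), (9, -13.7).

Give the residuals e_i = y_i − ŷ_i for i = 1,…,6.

0.3, -0.1, -1.9, 0.8, 1.6, -0.7

x=0: ŷ = -22 + 0 = -22; e = -21.7 − (-22) = 0.3
x=2: ŷ = -22 + 2 = -20; e = -20.1 − (-20) = -0.1
x=5: ŷ = -22 + 5 = -17; e = -18.9 − (-17) = -1.9
x=6: ŷ = -22 + 6 = -16; e = -15.2 − (-16) = 0.8
x=7: ŷ = -22 + 7 = -15; e = -13.4 − (-15) = 1.6
x=9: ŷ = -22 + 9 = -13; e = -13.7 − (-13) = -0.7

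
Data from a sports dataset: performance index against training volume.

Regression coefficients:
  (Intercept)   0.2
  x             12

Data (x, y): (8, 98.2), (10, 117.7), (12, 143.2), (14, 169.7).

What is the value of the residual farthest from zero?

x=8: ŷ = 0.2 + 12·8 = 96.2; e = 98.2 − 96.2 = 2
x=10: ŷ = 0.2 + 12·10 = 120.2; e = 117.7 − 120.2 = -2.5
x=12: ŷ = 0.2 + 12·12 = 144.2; e = 143.2 − 144.2 = -1
x=14: ŷ = 0.2 + 12·14 = 168.2; e = 169.7 − 168.2 = 1.5
Largest |e| is 2.5 at x = 10, residual -2.5.

e = -2.5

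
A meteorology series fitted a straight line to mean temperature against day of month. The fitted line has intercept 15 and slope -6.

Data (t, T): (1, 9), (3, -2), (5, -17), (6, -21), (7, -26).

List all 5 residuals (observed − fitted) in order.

0, 1, -2, 0, 1

t=1: ŷ = 15 − 6·1 = 9; r = 9 − 9 = 0
t=3: ŷ = 15 − 6·3 = -3; r = -2 − (-3) = 1
t=5: ŷ = 15 − 6·5 = -15; r = -17 − (-15) = -2
t=6: ŷ = 15 − 6·6 = -21; r = -21 − (-21) = 0
t=7: ŷ = 15 − 6·7 = -27; r = -26 − (-27) = 1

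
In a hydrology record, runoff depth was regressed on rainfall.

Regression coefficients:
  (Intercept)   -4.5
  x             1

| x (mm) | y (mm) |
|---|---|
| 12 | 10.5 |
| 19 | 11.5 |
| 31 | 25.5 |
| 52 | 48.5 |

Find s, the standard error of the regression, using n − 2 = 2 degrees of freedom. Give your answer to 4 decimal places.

s = 3.1623

x=12: ŷ = -4.5 + 12 = 7.5; e = 10.5 − 7.5 = 3
x=19: ŷ = -4.5 + 19 = 14.5; e = 11.5 − 14.5 = -3
x=31: ŷ = -4.5 + 31 = 26.5; e = 25.5 − 26.5 = -1
x=52: ŷ = -4.5 + 52 = 47.5; e = 48.5 − 47.5 = 1
SSE = 9 + 9 + 1 + 1 = 20
s = √(20/2) = √10 ≈ 3.1623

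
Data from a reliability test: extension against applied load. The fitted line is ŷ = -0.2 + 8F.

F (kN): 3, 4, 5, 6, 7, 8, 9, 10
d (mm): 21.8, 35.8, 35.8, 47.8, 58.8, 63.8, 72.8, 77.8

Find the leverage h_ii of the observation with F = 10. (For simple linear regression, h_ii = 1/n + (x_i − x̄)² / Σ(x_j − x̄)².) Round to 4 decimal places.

h = 0.4167

F̄ = (3 + 4 + 5 + 6 + 7 + 8 + 9 + 10)/8 = 6.5
Σ(F − F̄)² = 12.25 + 6.25 + 2.25 + 0.25 + 0.25 + 2.25 + 6.25 + 12.25 = 42
h = 1/8 + (3.5)²/42 = 0.125 + 0.291667 = 0.4167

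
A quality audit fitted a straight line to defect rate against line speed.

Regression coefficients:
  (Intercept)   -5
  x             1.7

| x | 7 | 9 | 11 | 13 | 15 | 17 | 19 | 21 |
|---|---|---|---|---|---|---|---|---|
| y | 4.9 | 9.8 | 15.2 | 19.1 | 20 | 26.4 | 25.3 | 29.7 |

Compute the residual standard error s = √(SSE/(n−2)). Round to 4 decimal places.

s = 1.9149

x=7: ŷ = -5 + 1.7·7 = 6.9; r = 4.9 − 6.9 = -2
x=9: ŷ = -5 + 1.7·9 = 10.3; r = 9.8 − 10.3 = -0.5
x=11: ŷ = -5 + 1.7·11 = 13.7; r = 15.2 − 13.7 = 1.5
x=13: ŷ = -5 + 1.7·13 = 17.1; r = 19.1 − 17.1 = 2
x=15: ŷ = -5 + 1.7·15 = 20.5; r = 20 − 20.5 = -0.5
x=17: ŷ = -5 + 1.7·17 = 23.9; r = 26.4 − 23.9 = 2.5
x=19: ŷ = -5 + 1.7·19 = 27.3; r = 25.3 − 27.3 = -2
x=21: ŷ = -5 + 1.7·21 = 30.7; r = 29.7 − 30.7 = -1
SSE = 4 + 0.25 + 2.25 + 4 + 0.25 + 6.25 + 4 + 1 = 22
s = √(22/6) = √3.66667 ≈ 1.9149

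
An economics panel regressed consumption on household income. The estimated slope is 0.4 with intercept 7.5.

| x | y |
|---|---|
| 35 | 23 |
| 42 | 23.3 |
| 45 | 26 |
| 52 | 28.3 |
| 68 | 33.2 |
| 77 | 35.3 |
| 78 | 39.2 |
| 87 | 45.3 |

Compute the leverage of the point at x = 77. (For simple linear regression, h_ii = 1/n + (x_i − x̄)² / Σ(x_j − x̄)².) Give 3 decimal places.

x̄ = (35 + 42 + 45 + 52 + 68 + 77 + 78 + 87)/8 = 60.5
Σ(x − x̄)² = 650.25 + 342.25 + 240.25 + 72.25 + 56.25 + 272.25 + 306.25 + 702.25 = 2642
h = 1/8 + (16.5)²/2642 = 0.125 + 0.103047 = 0.228

h = 0.228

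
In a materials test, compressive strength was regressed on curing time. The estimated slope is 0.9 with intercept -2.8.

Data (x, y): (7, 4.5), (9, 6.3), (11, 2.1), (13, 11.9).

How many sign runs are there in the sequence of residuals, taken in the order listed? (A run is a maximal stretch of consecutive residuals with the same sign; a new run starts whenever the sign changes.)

x=7: ŷ = -2.8 + 0.9·7 = 3.5; r = 4.5 − 3.5 = 1
x=9: ŷ = -2.8 + 0.9·9 = 5.3; r = 6.3 − 5.3 = 1
x=11: ŷ = -2.8 + 0.9·11 = 7.1; r = 2.1 − 7.1 = -5
x=13: ŷ = -2.8 + 0.9·13 = 8.9; r = 11.9 − 8.9 = 3
Signs: + + − +
Runs: +×2, −×1, +×1 → 3

3 runs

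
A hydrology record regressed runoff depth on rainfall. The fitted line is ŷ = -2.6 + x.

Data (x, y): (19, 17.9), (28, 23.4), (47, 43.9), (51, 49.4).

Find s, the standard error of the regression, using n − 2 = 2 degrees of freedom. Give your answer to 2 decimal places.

s = 1.94

x=19: ŷ = -2.6 + 19 = 16.4; e = 17.9 − 16.4 = 1.5
x=28: ŷ = -2.6 + 28 = 25.4; e = 23.4 − 25.4 = -2
x=47: ŷ = -2.6 + 47 = 44.4; e = 43.9 − 44.4 = -0.5
x=51: ŷ = -2.6 + 51 = 48.4; e = 49.4 − 48.4 = 1
SSE = 2.25 + 4 + 0.25 + 1 = 7.5
s = √(7.5/2) = √3.75 ≈ 1.94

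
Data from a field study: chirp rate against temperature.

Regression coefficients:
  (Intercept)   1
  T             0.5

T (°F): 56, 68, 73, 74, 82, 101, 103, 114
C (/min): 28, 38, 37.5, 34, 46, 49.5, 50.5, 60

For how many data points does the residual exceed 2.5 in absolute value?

3

T=56: Ĉ = 1 + 0.5·56 = 29; e = 28 − 29 = -1
T=68: Ĉ = 1 + 0.5·68 = 35; e = 38 − 35 = 3
T=73: Ĉ = 1 + 0.5·73 = 37.5; e = 37.5 − 37.5 = 0
T=74: Ĉ = 1 + 0.5·74 = 38; e = 34 − 38 = -4
T=82: Ĉ = 1 + 0.5·82 = 42; e = 46 − 42 = 4
T=101: Ĉ = 1 + 0.5·101 = 51.5; e = 49.5 − 51.5 = -2
T=103: Ĉ = 1 + 0.5·103 = 52.5; e = 50.5 − 52.5 = -2
T=114: Ĉ = 1 + 0.5·114 = 58; e = 60 − 58 = 2
|e| > 2.5: T=68 (|e|=3), T=74 (|e|=4), T=82 (|e|=4) → 3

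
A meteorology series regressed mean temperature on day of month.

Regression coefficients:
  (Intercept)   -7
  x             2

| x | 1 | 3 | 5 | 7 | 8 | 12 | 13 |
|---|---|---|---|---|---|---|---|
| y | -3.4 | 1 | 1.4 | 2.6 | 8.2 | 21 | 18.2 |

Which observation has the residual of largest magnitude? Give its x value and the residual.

x=1: ŷ = -7 + 2·1 = -5; e = -3.4 − (-5) = 1.6
x=3: ŷ = -7 + 2·3 = -1; e = 1 − (-1) = 2
x=5: ŷ = -7 + 2·5 = 3; e = 1.4 − 3 = -1.6
x=7: ŷ = -7 + 2·7 = 7; e = 2.6 − 7 = -4.4
x=8: ŷ = -7 + 2·8 = 9; e = 8.2 − 9 = -0.8
x=12: ŷ = -7 + 2·12 = 17; e = 21 − 17 = 4
x=13: ŷ = -7 + 2·13 = 19; e = 18.2 − 19 = -0.8
Largest |e| is 4.4 at x = 7, residual -4.4.

x = 7, e = -4.4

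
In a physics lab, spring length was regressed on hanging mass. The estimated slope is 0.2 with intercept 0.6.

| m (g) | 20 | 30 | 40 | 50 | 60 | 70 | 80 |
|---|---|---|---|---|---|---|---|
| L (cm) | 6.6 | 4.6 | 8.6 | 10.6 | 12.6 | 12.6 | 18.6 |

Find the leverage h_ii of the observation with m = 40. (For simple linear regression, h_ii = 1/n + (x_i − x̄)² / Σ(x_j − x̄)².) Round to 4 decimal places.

h = 0.1786

m̄ = (20 + 30 + 40 + 50 + 60 + 70 + 80)/7 = 50
Σ(m − m̄)² = 900 + 400 + 100 + 0 + 100 + 400 + 900 = 2800
h = 1/7 + (-10)²/2800 = 0.142857 + 0.0357143 = 0.1786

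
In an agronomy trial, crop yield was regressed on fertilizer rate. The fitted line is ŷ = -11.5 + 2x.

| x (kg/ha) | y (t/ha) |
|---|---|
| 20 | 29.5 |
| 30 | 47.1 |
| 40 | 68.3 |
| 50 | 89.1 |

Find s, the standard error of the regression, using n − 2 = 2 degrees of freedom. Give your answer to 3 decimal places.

s = 1.296

x=20: ŷ = -11.5 + 2·20 = 28.5; r = 29.5 − 28.5 = 1
x=30: ŷ = -11.5 + 2·30 = 48.5; r = 47.1 − 48.5 = -1.4
x=40: ŷ = -11.5 + 2·40 = 68.5; r = 68.3 − 68.5 = -0.2
x=50: ŷ = -11.5 + 2·50 = 88.5; r = 89.1 − 88.5 = 0.6
SSE = 1 + 1.96 + 0.04 + 0.36 = 3.36
s = √(3.36/2) = √1.68 ≈ 1.296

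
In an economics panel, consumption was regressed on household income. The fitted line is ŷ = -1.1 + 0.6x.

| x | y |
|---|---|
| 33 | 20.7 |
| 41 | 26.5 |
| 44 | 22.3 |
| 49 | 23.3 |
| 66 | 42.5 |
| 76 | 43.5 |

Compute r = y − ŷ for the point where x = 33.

ŷ = -1.1 + 0.6·33 = 18.7
r = 20.7 − 18.7 = 2

r = 2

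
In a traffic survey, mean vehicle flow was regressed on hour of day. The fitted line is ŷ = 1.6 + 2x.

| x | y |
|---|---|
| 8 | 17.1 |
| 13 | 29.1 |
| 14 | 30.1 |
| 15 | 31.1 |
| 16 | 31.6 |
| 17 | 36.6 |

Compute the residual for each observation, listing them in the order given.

x=8: ŷ = 1.6 + 2·8 = 17.6; e = 17.1 − 17.6 = -0.5
x=13: ŷ = 1.6 + 2·13 = 27.6; e = 29.1 − 27.6 = 1.5
x=14: ŷ = 1.6 + 2·14 = 29.6; e = 30.1 − 29.6 = 0.5
x=15: ŷ = 1.6 + 2·15 = 31.6; e = 31.1 − 31.6 = -0.5
x=16: ŷ = 1.6 + 2·16 = 33.6; e = 31.6 − 33.6 = -2
x=17: ŷ = 1.6 + 2·17 = 35.6; e = 36.6 − 35.6 = 1

-0.5, 1.5, 0.5, -0.5, -2, 1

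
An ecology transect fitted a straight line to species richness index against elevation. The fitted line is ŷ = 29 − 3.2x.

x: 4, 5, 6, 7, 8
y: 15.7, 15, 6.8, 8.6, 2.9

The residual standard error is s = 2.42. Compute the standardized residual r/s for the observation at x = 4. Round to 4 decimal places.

ŷ = 29 − 3.2·4 = 16.2
r = 15.7 − 16.2 = -0.5
r/s = -0.5 / 2.42 = -0.2066

-0.2066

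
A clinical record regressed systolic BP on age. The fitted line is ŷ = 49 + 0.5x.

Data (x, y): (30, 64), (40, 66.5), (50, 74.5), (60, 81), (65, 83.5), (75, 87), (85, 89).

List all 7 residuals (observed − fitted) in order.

0, -2.5, 0.5, 2, 2, 0.5, -2.5

x=30: ŷ = 49 + 0.5·30 = 64; r = 64 − 64 = 0
x=40: ŷ = 49 + 0.5·40 = 69; r = 66.5 − 69 = -2.5
x=50: ŷ = 49 + 0.5·50 = 74; r = 74.5 − 74 = 0.5
x=60: ŷ = 49 + 0.5·60 = 79; r = 81 − 79 = 2
x=65: ŷ = 49 + 0.5·65 = 81.5; r = 83.5 − 81.5 = 2
x=75: ŷ = 49 + 0.5·75 = 86.5; r = 87 − 86.5 = 0.5
x=85: ŷ = 49 + 0.5·85 = 91.5; r = 89 − 91.5 = -2.5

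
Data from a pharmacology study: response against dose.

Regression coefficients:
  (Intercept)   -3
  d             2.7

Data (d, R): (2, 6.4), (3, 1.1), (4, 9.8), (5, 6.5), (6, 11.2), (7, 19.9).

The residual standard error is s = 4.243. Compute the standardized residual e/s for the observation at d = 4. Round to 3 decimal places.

R̂ = -3 + 2.7·4 = 7.8
e = 9.8 − 7.8 = 2
e/s = 2 / 4.243 = 0.471

0.471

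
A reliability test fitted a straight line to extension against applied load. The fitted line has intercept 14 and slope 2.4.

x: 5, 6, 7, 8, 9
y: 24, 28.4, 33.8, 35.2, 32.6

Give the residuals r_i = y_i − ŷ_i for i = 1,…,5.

-2, 0, 3, 2, -3

x=5: ŷ = 14 + 2.4·5 = 26; r = 24 − 26 = -2
x=6: ŷ = 14 + 2.4·6 = 28.4; r = 28.4 − 28.4 = 0
x=7: ŷ = 14 + 2.4·7 = 30.8; r = 33.8 − 30.8 = 3
x=8: ŷ = 14 + 2.4·8 = 33.2; r = 35.2 − 33.2 = 2
x=9: ŷ = 14 + 2.4·9 = 35.6; r = 32.6 − 35.6 = -3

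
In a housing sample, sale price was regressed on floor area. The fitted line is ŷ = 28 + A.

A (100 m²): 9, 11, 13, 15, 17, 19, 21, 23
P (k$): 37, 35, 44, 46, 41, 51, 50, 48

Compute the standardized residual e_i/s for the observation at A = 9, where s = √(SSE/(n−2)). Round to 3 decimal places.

0.000

A=9: ŷ = 28 + 9 = 37; e = 37 − 37 = 0
A=11: ŷ = 28 + 11 = 39; e = 35 − 39 = -4
A=13: ŷ = 28 + 13 = 41; e = 44 − 41 = 3
A=15: ŷ = 28 + 15 = 43; e = 46 − 43 = 3
A=17: ŷ = 28 + 17 = 45; e = 41 − 45 = -4
A=19: ŷ = 28 + 19 = 47; e = 51 − 47 = 4
A=21: ŷ = 28 + 21 = 49; e = 50 − 49 = 1
A=23: ŷ = 28 + 23 = 51; e = 48 − 51 = -3
SSE = 0 + 16 + 9 + 9 + 16 + 16 + 1 + 9 = 76
s = √(76/6) = 3.55903
e/s = 0 / 3.55903 = 0.000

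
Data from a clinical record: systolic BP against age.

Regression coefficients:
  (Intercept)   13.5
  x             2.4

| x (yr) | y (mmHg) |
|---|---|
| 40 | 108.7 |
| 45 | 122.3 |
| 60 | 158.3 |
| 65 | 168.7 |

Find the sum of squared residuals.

SSE = 2.56

x=40: ŷ = 13.5 + 2.4·40 = 109.5; r = 108.7 − 109.5 = -0.8
x=45: ŷ = 13.5 + 2.4·45 = 121.5; r = 122.3 − 121.5 = 0.8
x=60: ŷ = 13.5 + 2.4·60 = 157.5; r = 158.3 − 157.5 = 0.8
x=65: ŷ = 13.5 + 2.4·65 = 169.5; r = 168.7 − 169.5 = -0.8
SSE = 0.64 + 0.64 + 0.64 + 0.64 = 2.56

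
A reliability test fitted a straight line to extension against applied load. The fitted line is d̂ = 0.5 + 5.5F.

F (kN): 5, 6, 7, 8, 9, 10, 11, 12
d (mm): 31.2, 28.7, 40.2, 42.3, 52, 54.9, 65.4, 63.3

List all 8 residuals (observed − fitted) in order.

3.2, -4.8, 1.2, -2.2, 2, -0.6, 4.4, -3.2

F=5: d̂ = 0.5 + 5.5·5 = 28; r = 31.2 − 28 = 3.2
F=6: d̂ = 0.5 + 5.5·6 = 33.5; r = 28.7 − 33.5 = -4.8
F=7: d̂ = 0.5 + 5.5·7 = 39; r = 40.2 − 39 = 1.2
F=8: d̂ = 0.5 + 5.5·8 = 44.5; r = 42.3 − 44.5 = -2.2
F=9: d̂ = 0.5 + 5.5·9 = 50; r = 52 − 50 = 2
F=10: d̂ = 0.5 + 5.5·10 = 55.5; r = 54.9 − 55.5 = -0.6
F=11: d̂ = 0.5 + 5.5·11 = 61; r = 65.4 − 61 = 4.4
F=12: d̂ = 0.5 + 5.5·12 = 66.5; r = 63.3 − 66.5 = -3.2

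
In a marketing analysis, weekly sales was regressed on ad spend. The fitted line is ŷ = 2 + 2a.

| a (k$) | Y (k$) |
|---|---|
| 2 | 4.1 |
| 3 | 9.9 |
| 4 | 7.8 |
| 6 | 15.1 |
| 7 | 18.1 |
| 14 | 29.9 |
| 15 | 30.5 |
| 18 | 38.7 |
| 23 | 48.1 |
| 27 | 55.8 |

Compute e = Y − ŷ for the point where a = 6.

e = 1.1

ŷ = 2 + 2·6 = 14
e = 15.1 − 14 = 1.1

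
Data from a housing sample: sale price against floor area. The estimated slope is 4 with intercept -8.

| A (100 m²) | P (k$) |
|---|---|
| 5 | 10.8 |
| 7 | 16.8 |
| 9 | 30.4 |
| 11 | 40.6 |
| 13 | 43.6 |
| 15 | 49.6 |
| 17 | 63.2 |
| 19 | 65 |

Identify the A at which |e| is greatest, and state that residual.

A=5: ŷ = -8 + 4·5 = 12; e = 10.8 − 12 = -1.2
A=7: ŷ = -8 + 4·7 = 20; e = 16.8 − 20 = -3.2
A=9: ŷ = -8 + 4·9 = 28; e = 30.4 − 28 = 2.4
A=11: ŷ = -8 + 4·11 = 36; e = 40.6 − 36 = 4.6
A=13: ŷ = -8 + 4·13 = 44; e = 43.6 − 44 = -0.4
A=15: ŷ = -8 + 4·15 = 52; e = 49.6 − 52 = -2.4
A=17: ŷ = -8 + 4·17 = 60; e = 63.2 − 60 = 3.2
A=19: ŷ = -8 + 4·19 = 68; e = 65 − 68 = -3
Largest |e| is 4.6 at A = 11, residual 4.6.

A = 11, e = 4.6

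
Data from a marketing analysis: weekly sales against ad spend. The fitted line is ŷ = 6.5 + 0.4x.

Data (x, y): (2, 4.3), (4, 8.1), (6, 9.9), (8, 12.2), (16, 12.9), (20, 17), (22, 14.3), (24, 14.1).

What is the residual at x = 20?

r = 2.5

ŷ = 6.5 + 0.4·20 = 14.5
r = 17 − 14.5 = 2.5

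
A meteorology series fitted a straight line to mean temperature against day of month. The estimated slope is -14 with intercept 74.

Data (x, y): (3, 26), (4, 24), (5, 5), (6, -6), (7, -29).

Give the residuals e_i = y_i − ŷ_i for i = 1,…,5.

x=3: ŷ = 74 − 14·3 = 32; e = 26 − 32 = -6
x=4: ŷ = 74 − 14·4 = 18; e = 24 − 18 = 6
x=5: ŷ = 74 − 14·5 = 4; e = 5 − 4 = 1
x=6: ŷ = 74 − 14·6 = -10; e = -6 − (-10) = 4
x=7: ŷ = 74 − 14·7 = -24; e = -29 − (-24) = -5

-6, 6, 1, 4, -5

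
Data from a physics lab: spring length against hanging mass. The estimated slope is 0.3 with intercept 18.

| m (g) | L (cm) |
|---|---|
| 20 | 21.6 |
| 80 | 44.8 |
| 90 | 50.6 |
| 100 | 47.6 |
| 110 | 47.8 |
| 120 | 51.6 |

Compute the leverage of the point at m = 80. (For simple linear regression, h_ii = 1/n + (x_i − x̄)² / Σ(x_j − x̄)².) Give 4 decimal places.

h = 0.1737

m̄ = (20 + 80 + 90 + 100 + 110 + 120)/6 = 86.6667
Σ(m − m̄)² = 4444.44 + 44.4444 + 11.1111 + 177.778 + 544.444 + 1111.11 = 6333.33
h = 1/6 + (-6.66667)²/6333.33 = 0.166667 + 0.00701754 = 0.1737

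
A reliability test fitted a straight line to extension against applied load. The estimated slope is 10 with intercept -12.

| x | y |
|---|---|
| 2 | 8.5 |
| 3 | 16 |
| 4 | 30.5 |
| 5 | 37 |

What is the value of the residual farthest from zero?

x=2: ŷ = -12 + 10·2 = 8; r = 8.5 − 8 = 0.5
x=3: ŷ = -12 + 10·3 = 18; r = 16 − 18 = -2
x=4: ŷ = -12 + 10·4 = 28; r = 30.5 − 28 = 2.5
x=5: ŷ = -12 + 10·5 = 38; r = 37 − 38 = -1
Largest |r| is 2.5 at x = 4, residual 2.5.

r = 2.5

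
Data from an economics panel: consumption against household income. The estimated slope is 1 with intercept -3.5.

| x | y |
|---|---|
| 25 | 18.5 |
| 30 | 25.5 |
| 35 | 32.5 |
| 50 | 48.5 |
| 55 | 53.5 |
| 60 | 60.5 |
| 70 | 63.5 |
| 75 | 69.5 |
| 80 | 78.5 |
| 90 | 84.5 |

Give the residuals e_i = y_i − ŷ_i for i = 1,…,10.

x=25: ŷ = -3.5 + 25 = 21.5; e = 18.5 − 21.5 = -3
x=30: ŷ = -3.5 + 30 = 26.5; e = 25.5 − 26.5 = -1
x=35: ŷ = -3.5 + 35 = 31.5; e = 32.5 − 31.5 = 1
x=50: ŷ = -3.5 + 50 = 46.5; e = 48.5 − 46.5 = 2
x=55: ŷ = -3.5 + 55 = 51.5; e = 53.5 − 51.5 = 2
x=60: ŷ = -3.5 + 60 = 56.5; e = 60.5 − 56.5 = 4
x=70: ŷ = -3.5 + 70 = 66.5; e = 63.5 − 66.5 = -3
x=75: ŷ = -3.5 + 75 = 71.5; e = 69.5 − 71.5 = -2
x=80: ŷ = -3.5 + 80 = 76.5; e = 78.5 − 76.5 = 2
x=90: ŷ = -3.5 + 90 = 86.5; e = 84.5 − 86.5 = -2

-3, -1, 1, 2, 2, 4, -3, -2, 2, -2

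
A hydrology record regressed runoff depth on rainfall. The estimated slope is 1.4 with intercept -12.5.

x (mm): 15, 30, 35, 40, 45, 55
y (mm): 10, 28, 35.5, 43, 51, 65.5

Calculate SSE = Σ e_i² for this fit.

SSE = 7

x=15: ŷ = -12.5 + 1.4·15 = 8.5; e = 10 − 8.5 = 1.5
x=30: ŷ = -12.5 + 1.4·30 = 29.5; e = 28 − 29.5 = -1.5
x=35: ŷ = -12.5 + 1.4·35 = 36.5; e = 35.5 − 36.5 = -1
x=40: ŷ = -12.5 + 1.4·40 = 43.5; e = 43 − 43.5 = -0.5
x=45: ŷ = -12.5 + 1.4·45 = 50.5; e = 51 − 50.5 = 0.5
x=55: ŷ = -12.5 + 1.4·55 = 64.5; e = 65.5 − 64.5 = 1
SSE = 2.25 + 2.25 + 1 + 0.25 + 0.25 + 1 = 7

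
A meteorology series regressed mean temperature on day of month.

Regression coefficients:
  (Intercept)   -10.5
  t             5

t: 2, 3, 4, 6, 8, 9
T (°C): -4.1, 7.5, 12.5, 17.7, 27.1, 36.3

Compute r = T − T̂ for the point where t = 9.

T̂ = -10.5 + 5·9 = 34.5
r = 36.3 − 34.5 = 1.8

r = 1.8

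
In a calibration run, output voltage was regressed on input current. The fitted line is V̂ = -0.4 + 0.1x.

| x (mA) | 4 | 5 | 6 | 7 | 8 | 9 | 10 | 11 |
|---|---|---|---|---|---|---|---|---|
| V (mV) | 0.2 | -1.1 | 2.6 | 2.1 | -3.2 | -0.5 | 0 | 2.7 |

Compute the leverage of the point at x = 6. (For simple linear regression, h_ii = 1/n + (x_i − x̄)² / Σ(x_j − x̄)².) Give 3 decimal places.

x̄ = (4 + 5 + 6 + 7 + 8 + 9 + 10 + 11)/8 = 7.5
Σ(x − x̄)² = 12.25 + 6.25 + 2.25 + 0.25 + 0.25 + 2.25 + 6.25 + 12.25 = 42
h = 1/8 + (-1.5)²/42 = 0.125 + 0.0535714 = 0.179

h = 0.179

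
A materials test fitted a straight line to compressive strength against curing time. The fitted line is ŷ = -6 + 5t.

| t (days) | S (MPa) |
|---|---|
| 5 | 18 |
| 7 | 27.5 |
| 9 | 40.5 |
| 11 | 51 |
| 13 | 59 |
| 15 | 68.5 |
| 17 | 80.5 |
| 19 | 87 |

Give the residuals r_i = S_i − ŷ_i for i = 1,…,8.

-1, -1.5, 1.5, 2, 0, -0.5, 1.5, -2

t=5: ŷ = -6 + 5·5 = 19; r = 18 − 19 = -1
t=7: ŷ = -6 + 5·7 = 29; r = 27.5 − 29 = -1.5
t=9: ŷ = -6 + 5·9 = 39; r = 40.5 − 39 = 1.5
t=11: ŷ = -6 + 5·11 = 49; r = 51 − 49 = 2
t=13: ŷ = -6 + 5·13 = 59; r = 59 − 59 = 0
t=15: ŷ = -6 + 5·15 = 69; r = 68.5 − 69 = -0.5
t=17: ŷ = -6 + 5·17 = 79; r = 80.5 − 79 = 1.5
t=19: ŷ = -6 + 5·19 = 89; r = 87 − 89 = -2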